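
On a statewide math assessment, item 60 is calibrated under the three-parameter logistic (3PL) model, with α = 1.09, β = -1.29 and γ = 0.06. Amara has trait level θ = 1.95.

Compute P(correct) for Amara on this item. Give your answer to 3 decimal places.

0.973

P(θ) = γ + (1 − γ) · 1 / (1 + exp(−α(θ − β)))
Exponent: 1.09 × (1.95 − (-1.29)) = 3.5316
1/(1 + e^{-3.5316}) = 0.9716
P = 0.06 + 0.94 × 0.9716 = 0.9733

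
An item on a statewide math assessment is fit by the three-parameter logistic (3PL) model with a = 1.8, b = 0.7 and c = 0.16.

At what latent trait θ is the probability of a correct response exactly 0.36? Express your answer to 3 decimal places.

P(θ) = c + (1 − c) · 1 / (1 + exp(−a(θ − b)))
Remove guessing floor: (0.36 − 0.16)/(1 − 0.16) = 0.2381
logit = ln(0.2381/0.7619) = -1.1632
θ = b + logit/(a) = 0.7 + (-1.1632)/1.8000 = 0.0538

0.054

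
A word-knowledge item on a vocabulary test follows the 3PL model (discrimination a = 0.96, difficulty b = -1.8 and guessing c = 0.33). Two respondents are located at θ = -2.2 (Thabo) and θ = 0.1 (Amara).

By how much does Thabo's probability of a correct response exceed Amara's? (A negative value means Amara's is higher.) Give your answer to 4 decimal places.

P(θ) = c + (1 − c) · 1 / (1 + exp(−a(θ − b)))
P(Thabo) = 0.6015  [exponent -0.3840]
P(Amara) = 0.9069  [exponent 1.8240]
Difference = 0.6015 − 0.9069 = -0.3054

-0.3054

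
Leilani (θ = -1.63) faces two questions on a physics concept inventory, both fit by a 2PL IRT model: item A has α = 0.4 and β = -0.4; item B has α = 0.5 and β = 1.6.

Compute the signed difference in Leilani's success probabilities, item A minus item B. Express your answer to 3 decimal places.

0.214

P(θ) = 1 / (1 + exp(−α(θ − β)))
P_A = 0.3794
P_B = 0.1659
P_A − P_B = 0.2135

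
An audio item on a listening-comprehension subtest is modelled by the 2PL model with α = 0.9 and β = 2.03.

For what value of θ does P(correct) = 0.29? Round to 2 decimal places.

P(θ) = 1 / (1 + exp(−α(θ − β)))
logit = ln(0.2900/0.7100) = -0.8954
θ = β + logit/(α) = 2.03 + (-0.8954)/0.9000 = 1.0351

1.04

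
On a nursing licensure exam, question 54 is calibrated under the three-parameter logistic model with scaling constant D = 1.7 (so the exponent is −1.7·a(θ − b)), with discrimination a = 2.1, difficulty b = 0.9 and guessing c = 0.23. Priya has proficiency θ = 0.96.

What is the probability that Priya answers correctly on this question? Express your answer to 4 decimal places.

P(θ) = c + (1 − c) · 1 / (1 + exp(−D·a(θ − b)))
Exponent: 1.7 × 2.1 × (0.96 − 0.9) = 0.2142
1/(1 + e^{-0.2142}) = 0.5533
P = 0.23 + 0.77 × 0.5533 = 0.6561

0.6561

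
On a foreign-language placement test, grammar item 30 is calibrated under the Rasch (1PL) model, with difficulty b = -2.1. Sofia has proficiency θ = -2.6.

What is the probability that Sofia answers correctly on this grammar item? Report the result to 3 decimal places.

0.378

P(θ) = 1 / (1 + exp(−(θ − b)))
Exponent: (-2.6 − (-2.1)) = -0.5000
1/(1 + e^{0.5000}) = 0.3775
P = 0.3775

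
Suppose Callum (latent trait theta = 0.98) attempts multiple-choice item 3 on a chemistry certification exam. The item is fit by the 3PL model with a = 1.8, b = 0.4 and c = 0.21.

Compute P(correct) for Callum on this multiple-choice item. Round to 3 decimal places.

0.794

P(theta) = c + (1 − c) · 1 / (1 + exp(−a(theta − b)))
Exponent: 1.8 × (0.98 − 0.4) = 1.0440
1/(1 + e^{-1.0440}) = 0.7396
P = 0.21 + 0.79 × 0.7396 = 0.7943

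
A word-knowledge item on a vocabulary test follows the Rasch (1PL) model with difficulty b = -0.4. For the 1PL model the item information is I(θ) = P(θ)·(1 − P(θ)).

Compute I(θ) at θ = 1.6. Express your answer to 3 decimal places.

P = 1/(1+e^{-2.0000}) = 0.8808
P(1−P) = 0.8808 × 0.1192 = 0.1050
I = P(1−P) = 0.10499

0.105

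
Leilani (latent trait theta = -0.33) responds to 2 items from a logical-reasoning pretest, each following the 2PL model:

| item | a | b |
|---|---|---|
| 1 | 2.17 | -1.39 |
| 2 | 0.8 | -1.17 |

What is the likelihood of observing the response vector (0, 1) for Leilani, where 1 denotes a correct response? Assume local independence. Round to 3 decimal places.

P(theta) = 1 / (1 + exp(−a(theta − b)))
P_1 = 1/(1+e^{-2.3002}) = 0.9089
P_2 = 1/(1+e^{-0.6720}) = 0.6620
L = (1−P_1) × P_2 = 0.0911 × 0.6620 = 0.06031

0.060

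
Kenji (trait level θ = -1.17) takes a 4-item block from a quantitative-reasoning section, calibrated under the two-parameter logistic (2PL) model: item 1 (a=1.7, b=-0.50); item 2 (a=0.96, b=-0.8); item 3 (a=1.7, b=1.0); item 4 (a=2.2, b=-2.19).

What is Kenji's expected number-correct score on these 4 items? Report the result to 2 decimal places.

P(θ) = 1 / (1 + exp(−a(θ − b)))
P_1 = 1/(1+e^{1.1390}) = 0.2425
P_2 = 1/(1+e^{0.3552}) = 0.4121
P_3 = 1/(1+e^{3.6890}) = 0.0244
P_4 = 1/(1+e^{-2.2440}) = 0.9041
E[score] = 0.2425 + 0.4121 + 0.0244 + 0.9041 = 1.5831

1.58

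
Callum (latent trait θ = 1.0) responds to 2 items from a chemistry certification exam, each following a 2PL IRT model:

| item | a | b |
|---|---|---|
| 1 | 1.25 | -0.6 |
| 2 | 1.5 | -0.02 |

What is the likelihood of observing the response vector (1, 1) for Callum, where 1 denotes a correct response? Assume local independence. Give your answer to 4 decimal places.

P(θ) = 1 / (1 + exp(−a(θ − b)))
P_1 = 1/(1+e^{-2.0000}) = 0.8808
P_2 = 1/(1+e^{-1.5300}) = 0.8220
L = P_1 × P_2 = 0.8808 × 0.8220 = 0.72402

0.7240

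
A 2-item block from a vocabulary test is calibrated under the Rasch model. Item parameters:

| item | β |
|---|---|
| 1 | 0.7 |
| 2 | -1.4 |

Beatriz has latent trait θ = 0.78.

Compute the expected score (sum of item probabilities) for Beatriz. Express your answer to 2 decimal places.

P(θ) = 1 / (1 + exp(−(θ − β)))
P_1 = 1/(1+e^{-0.0800}) = 0.5200
P_2 = 1/(1+e^{-2.1800}) = 0.8984
E[score] = 0.5200 + 0.8984 = 1.4184

1.42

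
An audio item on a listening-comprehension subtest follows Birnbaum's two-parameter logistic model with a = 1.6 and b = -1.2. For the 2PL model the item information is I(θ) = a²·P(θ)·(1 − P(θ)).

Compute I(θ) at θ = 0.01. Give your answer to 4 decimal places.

0.2821

P = 1/(1+e^{-1.9360}) = 0.8739
P(1−P) = 0.8739 × 0.1261 = 0.1102
I = a² × P(1−P) = 1.6² × 0.1102 = 0.28209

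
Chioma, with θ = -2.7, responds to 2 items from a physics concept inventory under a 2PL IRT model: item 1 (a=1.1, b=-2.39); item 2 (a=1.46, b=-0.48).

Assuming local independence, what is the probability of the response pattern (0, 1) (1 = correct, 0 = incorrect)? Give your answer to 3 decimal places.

P(θ) = 1 / (1 + exp(−a(θ − b)))
P_1 = 1/(1+e^{0.3410}) = 0.4156
P_2 = 1/(1+e^{3.2412}) = 0.0376
L = (1−P_1) × P_2 = 0.5844 × 0.0376 = 0.02200

0.022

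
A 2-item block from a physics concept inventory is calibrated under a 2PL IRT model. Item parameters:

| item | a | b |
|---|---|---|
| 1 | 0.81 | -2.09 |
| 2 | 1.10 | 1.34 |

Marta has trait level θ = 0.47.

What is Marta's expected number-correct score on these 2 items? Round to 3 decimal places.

P(θ) = 1 / (1 + exp(−a(θ − b)))
P_1 = 1/(1+e^{-2.0736}) = 0.8883
P_2 = 1/(1+e^{0.9570}) = 0.2775
E[score] = 0.8883 + 0.2775 = 1.1658

1.166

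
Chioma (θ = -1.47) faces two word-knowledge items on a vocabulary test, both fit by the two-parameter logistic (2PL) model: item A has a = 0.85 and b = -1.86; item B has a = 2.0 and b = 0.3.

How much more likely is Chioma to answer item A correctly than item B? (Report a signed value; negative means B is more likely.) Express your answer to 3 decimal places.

P(θ) = 1 / (1 + exp(−a(θ − b)))
P_A = 0.5821
P_B = 0.0282
P_A − P_B = 0.5539

0.554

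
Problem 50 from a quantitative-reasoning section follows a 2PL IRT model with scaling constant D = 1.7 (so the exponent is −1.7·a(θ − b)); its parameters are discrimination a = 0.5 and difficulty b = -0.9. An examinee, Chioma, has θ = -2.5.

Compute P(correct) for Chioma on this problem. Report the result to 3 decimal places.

0.204

P(θ) = 1 / (1 + exp(−D·a(θ − b)))
Exponent: 1.7 × 0.5 × (-2.5 − (-0.9)) = -1.3600
1/(1 + e^{1.3600}) = 0.2042
P = 0.2042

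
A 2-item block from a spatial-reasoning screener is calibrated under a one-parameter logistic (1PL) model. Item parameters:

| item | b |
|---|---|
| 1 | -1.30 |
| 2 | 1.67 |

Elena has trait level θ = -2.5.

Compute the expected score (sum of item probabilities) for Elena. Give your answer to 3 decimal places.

0.247

P(θ) = 1 / (1 + exp(−(θ − b)))
P_1 = 1/(1+e^{1.2000}) = 0.2315
P_2 = 1/(1+e^{4.1700}) = 0.0152
E[score] = 0.2315 + 0.0152 = 0.2467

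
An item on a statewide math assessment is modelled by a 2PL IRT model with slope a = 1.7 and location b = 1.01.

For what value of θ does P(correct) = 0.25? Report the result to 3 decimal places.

P(θ) = 1 / (1 + exp(−a(θ − b)))
logit = ln(0.2500/0.7500) = -1.0986
θ = b + logit/(a) = 1.01 + (-1.0986)/1.7000 = 0.3638

0.364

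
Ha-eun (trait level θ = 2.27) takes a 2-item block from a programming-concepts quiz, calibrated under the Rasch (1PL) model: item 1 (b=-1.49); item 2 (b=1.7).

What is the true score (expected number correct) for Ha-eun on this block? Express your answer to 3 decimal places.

1.616

P(θ) = 1 / (1 + exp(−(θ − b)))
P_1 = 1/(1+e^{-3.7600}) = 0.9772
P_2 = 1/(1+e^{-0.5700}) = 0.6388
E[score] = 0.9772 + 0.6388 = 1.6160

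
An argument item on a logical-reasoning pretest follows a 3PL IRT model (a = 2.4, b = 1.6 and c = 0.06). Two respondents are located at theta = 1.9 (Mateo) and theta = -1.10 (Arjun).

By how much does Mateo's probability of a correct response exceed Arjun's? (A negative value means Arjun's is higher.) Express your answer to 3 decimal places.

0.631

P(theta) = c + (1 − c) · 1 / (1 + exp(−a(theta − b)))
P(Mateo) = 0.6923  [exponent 0.7200]
P(Arjun) = 0.0614  [exponent -6.4800]
Difference = 0.6923 − 0.0614 = 0.6308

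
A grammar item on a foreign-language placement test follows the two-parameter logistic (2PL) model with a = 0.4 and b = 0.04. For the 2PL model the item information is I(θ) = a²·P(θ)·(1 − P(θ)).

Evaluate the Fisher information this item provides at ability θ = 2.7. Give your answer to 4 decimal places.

0.0305

P = 1/(1+e^{-1.0640}) = 0.7435
P(1−P) = 0.7435 × 0.2565 = 0.1907
I = a² × P(1−P) = 0.4² × 0.1907 = 0.03052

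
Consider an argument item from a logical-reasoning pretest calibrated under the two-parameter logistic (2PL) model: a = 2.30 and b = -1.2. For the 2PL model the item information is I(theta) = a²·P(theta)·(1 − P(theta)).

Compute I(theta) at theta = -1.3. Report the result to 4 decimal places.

1.3052

P = 1/(1+e^{0.2300}) = 0.4428
P(1−P) = 0.4428 × 0.5572 = 0.2467
I = a² × P(1−P) = 2.30² × 0.2467 = 1.30516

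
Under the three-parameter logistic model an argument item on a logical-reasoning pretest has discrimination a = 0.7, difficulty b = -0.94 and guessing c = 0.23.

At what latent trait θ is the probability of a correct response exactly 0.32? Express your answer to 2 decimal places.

P(θ) = c + (1 − c) · 1 / (1 + exp(−a(θ − b)))
Remove guessing floor: (0.32 − 0.23)/(1 − 0.23) = 0.1169
logit = ln(0.1169/0.8831) = -2.0223
θ = b + logit/(a) = -0.94 + (-2.0223)/0.7000 = -3.8290

-3.83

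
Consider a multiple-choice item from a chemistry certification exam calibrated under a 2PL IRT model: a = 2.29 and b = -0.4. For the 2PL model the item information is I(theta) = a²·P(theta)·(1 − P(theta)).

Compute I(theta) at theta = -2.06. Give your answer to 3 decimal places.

P = 1/(1+e^{3.8014}) = 0.0219
P(1−P) = 0.0219 × 0.9781 = 0.0214
I = a² × P(1−P) = 2.29² × 0.0214 = 0.11209

0.112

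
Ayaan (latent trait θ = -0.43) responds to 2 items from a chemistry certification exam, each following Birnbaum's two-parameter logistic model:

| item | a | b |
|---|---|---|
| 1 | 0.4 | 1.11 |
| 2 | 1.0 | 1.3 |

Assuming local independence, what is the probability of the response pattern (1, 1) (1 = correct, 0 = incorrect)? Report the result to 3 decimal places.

0.053

P(θ) = 1 / (1 + exp(−a(θ − b)))
P_1 = 1/(1+e^{0.6160}) = 0.3507
P_2 = 1/(1+e^{1.7300}) = 0.1506
L = P_1 × P_2 = 0.3507 × 0.1506 = 0.05281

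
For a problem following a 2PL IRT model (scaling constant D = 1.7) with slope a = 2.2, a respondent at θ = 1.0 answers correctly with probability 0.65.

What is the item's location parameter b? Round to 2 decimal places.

0.83

P(θ) = 1 / (1 + exp(−D·a(θ − b)))
logit(0.65) = ln(0.65/0.35) = 0.6190
b = θ − logit/(1.7·a) = 1.0 − 0.6190/3.7400 = 0.8345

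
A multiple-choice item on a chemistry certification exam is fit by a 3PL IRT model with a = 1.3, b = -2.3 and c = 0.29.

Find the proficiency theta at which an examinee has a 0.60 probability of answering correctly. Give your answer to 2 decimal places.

P(theta) = c + (1 − c) · 1 / (1 + exp(−a(theta − b)))
Remove guessing floor: (0.60 − 0.29)/(1 − 0.29) = 0.4366
logit = ln(0.4366/0.5634) = -0.2549
theta = b + logit/(a) = -2.3 + (-0.2549)/1.3000 = -2.4961

-2.50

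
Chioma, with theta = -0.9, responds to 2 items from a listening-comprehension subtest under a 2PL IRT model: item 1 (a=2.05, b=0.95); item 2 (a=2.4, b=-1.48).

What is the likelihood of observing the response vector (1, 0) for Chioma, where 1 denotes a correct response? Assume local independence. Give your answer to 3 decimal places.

P(theta) = 1 / (1 + exp(−a(theta − b)))
P_1 = 1/(1+e^{3.7925}) = 0.0220
P_2 = 1/(1+e^{-1.3920}) = 0.8009
L = P_1 × (1−P_2) = 0.0220 × 0.1991 = 0.00439

0.004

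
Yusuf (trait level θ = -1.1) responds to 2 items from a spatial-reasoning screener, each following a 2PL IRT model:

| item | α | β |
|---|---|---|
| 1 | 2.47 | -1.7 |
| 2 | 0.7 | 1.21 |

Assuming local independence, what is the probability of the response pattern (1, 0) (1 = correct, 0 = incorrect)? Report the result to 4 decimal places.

0.6799

P(θ) = 1 / (1 + exp(−α(θ − β)))
P_1 = 1/(1+e^{-1.4820}) = 0.8149
P_2 = 1/(1+e^{1.6170}) = 0.1656
L = P_1 × (1−P_2) = 0.8149 × 0.8344 = 0.67992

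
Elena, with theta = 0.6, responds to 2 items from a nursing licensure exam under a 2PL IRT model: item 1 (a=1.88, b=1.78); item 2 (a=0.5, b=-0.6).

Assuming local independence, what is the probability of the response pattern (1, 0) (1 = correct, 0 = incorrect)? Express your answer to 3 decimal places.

0.035

P(theta) = 1 / (1 + exp(−a(theta − b)))
P_1 = 1/(1+e^{2.2184}) = 0.0981
P_2 = 1/(1+e^{-0.6000}) = 0.6457
L = P_1 × (1−P_2) = 0.0981 × 0.3543 = 0.03476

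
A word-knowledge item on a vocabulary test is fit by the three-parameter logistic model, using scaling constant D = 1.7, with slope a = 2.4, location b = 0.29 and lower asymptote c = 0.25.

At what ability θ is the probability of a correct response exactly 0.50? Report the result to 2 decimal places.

P(θ) = c + (1 − c) · 1 / (1 + exp(−D·a(θ − b)))
Remove guessing floor: (0.50 − 0.25)/(1 − 0.25) = 0.3333
logit = ln(0.3333/0.6667) = -0.6931
θ = b + logit/(1.7·a) = 0.29 + (-0.6931)/4.0800 = 0.1201

0.12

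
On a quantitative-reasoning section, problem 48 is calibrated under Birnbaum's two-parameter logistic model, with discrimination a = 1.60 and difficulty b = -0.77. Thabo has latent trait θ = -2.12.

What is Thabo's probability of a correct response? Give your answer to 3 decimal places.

0.103

P(θ) = 1 / (1 + exp(−a(θ − b)))
Exponent: 1.60 × (-2.12 − (-0.77)) = -2.1600
1/(1 + e^{2.1600}) = 0.1034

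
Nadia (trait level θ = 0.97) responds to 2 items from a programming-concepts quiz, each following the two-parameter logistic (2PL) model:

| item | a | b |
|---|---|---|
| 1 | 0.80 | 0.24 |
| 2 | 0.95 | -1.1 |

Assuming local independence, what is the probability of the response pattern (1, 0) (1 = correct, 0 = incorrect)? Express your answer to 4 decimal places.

P(θ) = 1 / (1 + exp(−a(θ − b)))
P_1 = 1/(1+e^{-0.5840}) = 0.6420
P_2 = 1/(1+e^{-1.9665}) = 0.8772
L = P_1 × (1−P_2) = 0.6420 × 0.1228 = 0.07881

0.0788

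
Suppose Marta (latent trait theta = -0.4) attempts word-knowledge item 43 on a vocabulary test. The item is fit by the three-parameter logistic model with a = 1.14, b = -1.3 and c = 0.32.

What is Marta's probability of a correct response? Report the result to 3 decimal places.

P(theta) = c + (1 − c) · 1 / (1 + exp(−a(theta − b)))
Exponent: 1.14 × (-0.4 − (-1.3)) = 1.0260
1/(1 + e^{-1.0260}) = 0.7361
P = 0.32 + 0.68 × 0.7361 = 0.8206

0.821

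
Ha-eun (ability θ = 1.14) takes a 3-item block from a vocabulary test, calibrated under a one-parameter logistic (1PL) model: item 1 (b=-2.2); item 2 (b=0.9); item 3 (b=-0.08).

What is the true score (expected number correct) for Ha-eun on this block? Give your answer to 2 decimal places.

2.30

P(θ) = 1 / (1 + exp(−(θ − b)))
P_1 = 1/(1+e^{-3.3400}) = 0.9658
P_2 = 1/(1+e^{-0.2400}) = 0.5597
P_3 = 1/(1+e^{-1.2200}) = 0.7721
E[score] = 0.9658 + 0.5597 + 0.7721 = 2.2976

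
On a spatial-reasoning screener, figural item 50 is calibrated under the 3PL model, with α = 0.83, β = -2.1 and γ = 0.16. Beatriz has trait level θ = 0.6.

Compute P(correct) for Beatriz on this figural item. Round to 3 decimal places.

P(θ) = γ + (1 − γ) · 1 / (1 + exp(−α(θ − β)))
Exponent: 0.83 × (0.6 − (-2.1)) = 2.2410
1/(1 + e^{-2.2410}) = 0.9039
P = 0.16 + 0.84 × 0.9039 = 0.9193

0.919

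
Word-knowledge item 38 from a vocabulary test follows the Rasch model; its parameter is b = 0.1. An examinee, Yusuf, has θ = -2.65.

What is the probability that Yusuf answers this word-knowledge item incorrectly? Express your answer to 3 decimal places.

P(θ) = 1 / (1 + exp(−(θ − b)))
Exponent: (-2.65 − 0.1) = -2.7500
1/(1 + e^{2.7500}) = 0.0601
P = 0.0601
P(incorrect) = 1 − 0.0601 = 0.9399

0.940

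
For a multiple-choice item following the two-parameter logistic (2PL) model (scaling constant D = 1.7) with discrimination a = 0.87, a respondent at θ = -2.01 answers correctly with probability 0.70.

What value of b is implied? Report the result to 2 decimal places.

-2.58

P(θ) = 1 / (1 + exp(−D·a(θ − b)))
logit(0.70) = ln(0.70/0.30) = 0.8473
b = θ − logit/(1.7·a) = -2.01 − 0.8473/1.4790 = -2.5829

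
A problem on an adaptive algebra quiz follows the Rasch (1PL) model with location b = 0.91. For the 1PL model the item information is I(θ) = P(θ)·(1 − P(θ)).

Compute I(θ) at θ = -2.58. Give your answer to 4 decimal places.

P = 1/(1+e^{3.4900}) = 0.0296
P(1−P) = 0.0296 × 0.9704 = 0.0287
I = P(1−P) = 0.02872

0.0287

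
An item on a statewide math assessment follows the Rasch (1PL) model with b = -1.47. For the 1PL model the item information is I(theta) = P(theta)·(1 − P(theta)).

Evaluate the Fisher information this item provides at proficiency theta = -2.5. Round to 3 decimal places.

P = 1/(1+e^{1.0300}) = 0.2631
P(1−P) = 0.2631 × 0.7369 = 0.1939
I = P(1−P) = 0.19387

0.194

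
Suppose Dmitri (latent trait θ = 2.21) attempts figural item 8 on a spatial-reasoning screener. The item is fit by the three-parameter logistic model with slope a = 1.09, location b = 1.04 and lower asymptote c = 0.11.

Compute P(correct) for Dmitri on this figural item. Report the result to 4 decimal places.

P(θ) = c + (1 − c) · 1 / (1 + exp(−a(θ − b)))
Exponent: 1.09 × (2.21 − 1.04) = 1.2753
1/(1 + e^{-1.2753}) = 0.7816
P = 0.11 + 0.89 × 0.7816 = 0.8057

0.8057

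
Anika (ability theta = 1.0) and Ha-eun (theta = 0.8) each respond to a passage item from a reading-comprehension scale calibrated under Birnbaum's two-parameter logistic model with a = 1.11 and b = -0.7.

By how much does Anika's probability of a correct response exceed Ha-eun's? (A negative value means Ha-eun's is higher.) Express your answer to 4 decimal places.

P(theta) = 1 / (1 + exp(−a(theta − b)))
P(Anika) = 0.8684  [exponent 1.8870]
P(Ha-eun) = 0.8409  [exponent 1.6650]
Difference = 0.8684 − 0.8409 = 0.0275

0.0275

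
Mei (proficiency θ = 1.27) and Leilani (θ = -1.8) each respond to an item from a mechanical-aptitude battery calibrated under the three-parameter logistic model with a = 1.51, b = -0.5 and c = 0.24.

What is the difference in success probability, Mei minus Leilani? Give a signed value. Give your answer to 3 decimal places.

P(θ) = c + (1 − c) · 1 / (1 + exp(−a(θ − b)))
P(Mei) = 0.9509  [exponent 2.6727]
P(Leilani) = 0.3336  [exponent -1.9630]
Difference = 0.9509 − 0.3336 = 0.6173

0.617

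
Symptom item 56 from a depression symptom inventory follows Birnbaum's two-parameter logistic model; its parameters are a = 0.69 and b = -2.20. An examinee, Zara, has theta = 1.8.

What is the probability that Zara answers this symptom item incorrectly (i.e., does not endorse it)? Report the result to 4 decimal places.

0.0595

P(theta) = 1 / (1 + exp(−a(theta − b)))
Exponent: 0.69 × (1.8 − (-2.20)) = 2.7600
1/(1 + e^{-2.7600}) = 0.9405
P(incorrect) = 1 − 0.9405 = 0.0595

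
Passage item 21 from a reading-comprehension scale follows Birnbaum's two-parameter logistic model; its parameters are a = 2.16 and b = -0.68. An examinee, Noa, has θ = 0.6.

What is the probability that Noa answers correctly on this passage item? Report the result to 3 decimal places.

0.941

P(θ) = 1 / (1 + exp(−a(θ − b)))
Exponent: 2.16 × (0.6 − (-0.68)) = 2.7648
1/(1 + e^{-2.7648}) = 0.9407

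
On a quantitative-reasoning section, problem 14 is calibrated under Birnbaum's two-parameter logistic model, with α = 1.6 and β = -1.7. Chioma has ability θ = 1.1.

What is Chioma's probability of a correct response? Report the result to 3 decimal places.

P(θ) = 1 / (1 + exp(−α(θ − β)))
Exponent: 1.6 × (1.1 − (-1.7)) = 4.4800
1/(1 + e^{-4.4800}) = 0.9888

0.989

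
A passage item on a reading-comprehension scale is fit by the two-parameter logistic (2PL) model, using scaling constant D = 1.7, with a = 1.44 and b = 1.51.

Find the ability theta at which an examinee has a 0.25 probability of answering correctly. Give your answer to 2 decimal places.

1.06

P(theta) = 1 / (1 + exp(−D·a(theta − b)))
logit = ln(0.2500/0.7500) = -1.0986
theta = b + logit/(1.7·a) = 1.51 + (-1.0986)/2.4480 = 1.0612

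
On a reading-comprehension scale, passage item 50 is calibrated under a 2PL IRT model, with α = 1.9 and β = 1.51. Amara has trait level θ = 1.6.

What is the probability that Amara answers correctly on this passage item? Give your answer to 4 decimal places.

P(θ) = 1 / (1 + exp(−α(θ − β)))
Exponent: 1.9 × (1.6 − 1.51) = 0.1710
1/(1 + e^{-0.1710}) = 0.5426

0.5426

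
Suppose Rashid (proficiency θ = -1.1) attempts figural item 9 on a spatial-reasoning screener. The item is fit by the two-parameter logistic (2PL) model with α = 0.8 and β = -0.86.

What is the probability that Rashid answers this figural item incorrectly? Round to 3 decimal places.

0.548

P(θ) = 1 / (1 + exp(−α(θ − β)))
Exponent: 0.8 × (-1.1 − (-0.86)) = -0.1920
1/(1 + e^{0.1920}) = 0.4521
P(incorrect) = 1 − 0.4521 = 0.5479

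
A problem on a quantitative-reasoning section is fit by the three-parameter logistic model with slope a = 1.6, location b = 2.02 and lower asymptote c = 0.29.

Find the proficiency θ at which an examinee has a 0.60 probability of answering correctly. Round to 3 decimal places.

1.861

P(θ) = c + (1 − c) · 1 / (1 + exp(−a(θ − b)))
Remove guessing floor: (0.60 − 0.29)/(1 − 0.29) = 0.4366
logit = ln(0.4366/0.5634) = -0.2549
θ = b + logit/(a) = 2.02 + (-0.2549)/1.6000 = 1.8607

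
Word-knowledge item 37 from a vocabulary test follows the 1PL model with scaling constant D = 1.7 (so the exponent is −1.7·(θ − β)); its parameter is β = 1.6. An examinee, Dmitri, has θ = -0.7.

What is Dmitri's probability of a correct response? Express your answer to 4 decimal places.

0.0196

P(θ) = 1 / (1 + exp(−D·(θ − β)))
Exponent: 1.7 × (-0.7 − 1.6) = -3.9100
1/(1 + e^{3.9100}) = 0.0196
P = 0.0196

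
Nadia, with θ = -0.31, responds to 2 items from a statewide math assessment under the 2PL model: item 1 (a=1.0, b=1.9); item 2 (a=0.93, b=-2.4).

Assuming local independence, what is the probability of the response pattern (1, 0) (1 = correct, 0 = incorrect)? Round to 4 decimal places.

0.0124

P(θ) = 1 / (1 + exp(−a(θ − b)))
P_1 = 1/(1+e^{2.2100}) = 0.0989
P_2 = 1/(1+e^{-1.9437}) = 0.8748
L = P_1 × (1−P_2) = 0.0989 × 0.1252 = 0.01238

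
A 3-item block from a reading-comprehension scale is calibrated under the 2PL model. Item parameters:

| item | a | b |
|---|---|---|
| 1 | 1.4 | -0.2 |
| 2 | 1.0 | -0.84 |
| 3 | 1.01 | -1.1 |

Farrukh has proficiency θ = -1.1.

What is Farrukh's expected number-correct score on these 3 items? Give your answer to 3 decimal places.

P(θ) = 1 / (1 + exp(−a(θ − b)))
P_1 = 1/(1+e^{1.2600}) = 0.2210
P_2 = 1/(1+e^{0.2600}) = 0.4354
P_3 = 1/(1+e^{0.0000}) = 0.5000
E[score] = 0.2210 + 0.4354 + 0.5000 = 1.1563

1.156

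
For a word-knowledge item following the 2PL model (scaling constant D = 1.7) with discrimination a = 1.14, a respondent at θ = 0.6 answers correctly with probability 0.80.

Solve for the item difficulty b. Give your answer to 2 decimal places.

-0.12

P(θ) = 1 / (1 + exp(−D·a(θ − b)))
logit(0.80) = ln(0.80/0.20) = 1.3863
b = θ − logit/(1.7·a) = 0.6 − 1.3863/1.9380 = -0.1153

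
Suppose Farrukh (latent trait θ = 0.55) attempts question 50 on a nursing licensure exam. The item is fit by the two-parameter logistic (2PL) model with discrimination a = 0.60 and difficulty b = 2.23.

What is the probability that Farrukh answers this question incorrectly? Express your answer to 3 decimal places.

0.733

P(θ) = 1 / (1 + exp(−a(θ − b)))
Exponent: 0.60 × (0.55 − 2.23) = -1.0080
1/(1 + e^{1.0080}) = 0.2674
P(incorrect) = 1 − 0.2674 = 0.7326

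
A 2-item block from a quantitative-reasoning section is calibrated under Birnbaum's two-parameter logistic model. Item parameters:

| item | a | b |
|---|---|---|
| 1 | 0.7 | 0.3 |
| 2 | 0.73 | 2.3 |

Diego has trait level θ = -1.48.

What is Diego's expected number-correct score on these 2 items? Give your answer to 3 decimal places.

0.283

P(θ) = 1 / (1 + exp(−a(θ − b)))
P_1 = 1/(1+e^{1.2460}) = 0.2234
P_2 = 1/(1+e^{2.7594}) = 0.0596
E[score] = 0.2234 + 0.0596 = 0.2830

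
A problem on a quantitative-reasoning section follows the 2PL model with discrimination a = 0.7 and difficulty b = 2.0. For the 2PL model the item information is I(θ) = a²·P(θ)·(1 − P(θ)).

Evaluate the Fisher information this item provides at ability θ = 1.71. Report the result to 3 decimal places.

P = 1/(1+e^{0.2030}) = 0.4494
P(1−P) = 0.4494 × 0.5506 = 0.2474
I = a² × P(1−P) = 0.7² × 0.2474 = 0.12125

0.121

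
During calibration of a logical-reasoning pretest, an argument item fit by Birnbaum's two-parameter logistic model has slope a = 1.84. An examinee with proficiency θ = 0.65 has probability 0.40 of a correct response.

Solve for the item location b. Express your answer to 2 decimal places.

0.87

P(θ) = 1 / (1 + exp(−a(θ − b)))
logit(0.40) = ln(0.40/0.60) = -0.4055
b = θ − logit/(a) = 0.65 − (-0.4055)/1.8400 = 0.8704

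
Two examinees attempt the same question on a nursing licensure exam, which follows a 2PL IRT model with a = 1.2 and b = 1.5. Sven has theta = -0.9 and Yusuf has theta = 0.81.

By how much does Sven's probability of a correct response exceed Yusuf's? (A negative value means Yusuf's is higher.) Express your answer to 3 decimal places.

P(theta) = 1 / (1 + exp(−a(theta − b)))
P(Sven) = 0.0532  [exponent -2.8800]
P(Yusuf) = 0.3041  [exponent -0.8280]
Difference = 0.0532 − 0.3041 = -0.2509

-0.251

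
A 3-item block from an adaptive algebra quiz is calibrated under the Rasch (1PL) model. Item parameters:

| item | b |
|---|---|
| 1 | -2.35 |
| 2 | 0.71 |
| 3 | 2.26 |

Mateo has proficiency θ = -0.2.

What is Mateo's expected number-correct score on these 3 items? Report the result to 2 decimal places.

P(θ) = 1 / (1 + exp(−(θ − b)))
P_1 = 1/(1+e^{-2.1500}) = 0.8957
P_2 = 1/(1+e^{0.9100}) = 0.2870
P_3 = 1/(1+e^{2.4600}) = 0.0787
E[score] = 0.8957 + 0.2870 + 0.0787 = 1.2614

1.26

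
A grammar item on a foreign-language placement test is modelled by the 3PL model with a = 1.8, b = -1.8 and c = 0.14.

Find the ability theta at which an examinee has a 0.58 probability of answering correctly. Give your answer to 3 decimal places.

P(theta) = c + (1 − c) · 1 / (1 + exp(−a(theta − b)))
Remove guessing floor: (0.58 − 0.14)/(1 − 0.14) = 0.5116
logit = ln(0.5116/0.4884) = 0.0465
theta = b + logit/(a) = -1.8 + 0.0465/1.8000 = -1.7742

-1.774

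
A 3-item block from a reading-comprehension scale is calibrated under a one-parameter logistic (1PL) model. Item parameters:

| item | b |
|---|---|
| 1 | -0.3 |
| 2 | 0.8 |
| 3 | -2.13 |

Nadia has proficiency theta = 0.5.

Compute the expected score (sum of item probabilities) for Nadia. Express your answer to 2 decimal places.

2.05

P(theta) = 1 / (1 + exp(−(theta − b)))
P_1 = 1/(1+e^{-0.8000}) = 0.6900
P_2 = 1/(1+e^{0.3000}) = 0.4256
P_3 = 1/(1+e^{-2.6300}) = 0.9328
E[score] = 0.6900 + 0.4256 + 0.9328 = 2.0483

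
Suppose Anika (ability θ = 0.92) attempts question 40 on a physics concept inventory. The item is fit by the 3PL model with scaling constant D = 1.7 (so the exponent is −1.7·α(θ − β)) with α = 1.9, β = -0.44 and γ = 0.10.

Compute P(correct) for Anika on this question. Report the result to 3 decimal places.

0.989

P(θ) = γ + (1 − γ) · 1 / (1 + exp(−D·α(θ − β)))
Exponent: 1.7 × 1.9 × (0.92 − (-0.44)) = 4.3928
1/(1 + e^{-4.3928}) = 0.9878
P = 0.10 + 0.90 × 0.9878 = 0.9890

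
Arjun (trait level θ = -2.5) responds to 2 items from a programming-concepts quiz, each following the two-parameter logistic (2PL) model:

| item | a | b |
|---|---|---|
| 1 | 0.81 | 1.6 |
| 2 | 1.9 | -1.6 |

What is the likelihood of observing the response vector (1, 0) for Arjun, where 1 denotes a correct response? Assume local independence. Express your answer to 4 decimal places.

0.0295

P(θ) = 1 / (1 + exp(−a(θ − b)))
P_1 = 1/(1+e^{3.3210}) = 0.0349
P_2 = 1/(1+e^{1.7100}) = 0.1532
L = P_1 × (1−P_2) = 0.0349 × 0.8468 = 0.02952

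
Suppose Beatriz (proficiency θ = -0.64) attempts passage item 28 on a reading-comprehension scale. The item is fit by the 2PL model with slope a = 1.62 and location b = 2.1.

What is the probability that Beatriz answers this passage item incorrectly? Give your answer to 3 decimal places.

P(θ) = 1 / (1 + exp(−a(θ − b)))
Exponent: 1.62 × (-0.64 − 2.1) = -4.4388
1/(1 + e^{4.4388}) = 0.0117
P(incorrect) = 1 − 0.0117 = 0.9883

0.988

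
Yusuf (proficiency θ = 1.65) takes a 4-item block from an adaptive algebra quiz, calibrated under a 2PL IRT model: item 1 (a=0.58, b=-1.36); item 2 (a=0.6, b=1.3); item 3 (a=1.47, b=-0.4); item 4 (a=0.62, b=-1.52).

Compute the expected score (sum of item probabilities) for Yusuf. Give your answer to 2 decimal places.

P(θ) = 1 / (1 + exp(−a(θ − b)))
P_1 = 1/(1+e^{-1.7458}) = 0.8514
P_2 = 1/(1+e^{-0.2100}) = 0.5523
P_3 = 1/(1+e^{-3.0135}) = 0.9532
P_4 = 1/(1+e^{-1.9654}) = 0.8771
E[score] = 0.8514 + 0.5523 + 0.9532 + 0.8771 = 3.2340

3.23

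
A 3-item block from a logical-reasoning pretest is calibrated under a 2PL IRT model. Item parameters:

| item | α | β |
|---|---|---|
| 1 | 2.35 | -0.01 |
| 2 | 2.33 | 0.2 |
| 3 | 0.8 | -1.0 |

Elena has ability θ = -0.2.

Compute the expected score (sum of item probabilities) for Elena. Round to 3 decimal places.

1.327

P(θ) = 1 / (1 + exp(−α(θ − β)))
P_1 = 1/(1+e^{0.4465}) = 0.3902
P_2 = 1/(1+e^{0.9320}) = 0.2825
P_3 = 1/(1+e^{-0.6400}) = 0.6548
E[score] = 0.3902 + 0.2825 + 0.6548 = 1.3275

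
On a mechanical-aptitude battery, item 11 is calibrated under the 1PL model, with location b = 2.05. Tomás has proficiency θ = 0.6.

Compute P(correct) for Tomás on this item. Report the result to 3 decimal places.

0.190

P(θ) = 1 / (1 + exp(−(θ − b)))
Exponent: (0.6 − 2.05) = -1.4500
1/(1 + e^{1.4500}) = 0.1900
P = 0.1900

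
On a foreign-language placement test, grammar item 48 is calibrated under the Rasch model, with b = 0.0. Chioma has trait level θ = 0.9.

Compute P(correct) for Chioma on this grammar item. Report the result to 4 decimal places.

0.7109

P(θ) = 1 / (1 + exp(−(θ − b)))
Exponent: (0.9 − 0.0) = 0.9000
1/(1 + e^{-0.9000}) = 0.7109
P = 0.7109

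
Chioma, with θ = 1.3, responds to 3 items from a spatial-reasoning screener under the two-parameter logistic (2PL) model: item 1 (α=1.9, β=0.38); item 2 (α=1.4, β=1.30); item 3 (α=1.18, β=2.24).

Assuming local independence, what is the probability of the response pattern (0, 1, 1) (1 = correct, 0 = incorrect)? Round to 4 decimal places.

P(θ) = 1 / (1 + exp(−α(θ − β)))
P_1 = 1/(1+e^{-1.7480}) = 0.8517
P_2 = 1/(1+e^{0.0000}) = 0.5000
P_3 = 1/(1+e^{1.1092}) = 0.2480
L = (1−P_1) × P_2 × P_3 = 0.1483 × 0.5000 × 0.2480 = 0.01839

0.0184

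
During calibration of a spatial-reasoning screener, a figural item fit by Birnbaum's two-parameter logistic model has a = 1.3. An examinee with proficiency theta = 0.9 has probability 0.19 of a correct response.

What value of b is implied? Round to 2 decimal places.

P(theta) = 1 / (1 + exp(−a(theta − b)))
logit(0.19) = ln(0.19/0.81) = -1.4500
b = theta − logit/(a) = 0.9 − (-1.4500)/1.3000 = 2.0154

2.02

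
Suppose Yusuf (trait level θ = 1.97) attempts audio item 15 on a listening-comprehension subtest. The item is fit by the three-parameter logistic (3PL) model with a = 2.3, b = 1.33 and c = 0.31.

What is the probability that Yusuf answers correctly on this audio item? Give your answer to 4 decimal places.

P(θ) = c + (1 − c) · 1 / (1 + exp(−a(θ − b)))
Exponent: 2.3 × (1.97 − 1.33) = 1.4720
1/(1 + e^{-1.4720}) = 0.8134
P = 0.31 + 0.69 × 0.8134 = 0.8712

0.8712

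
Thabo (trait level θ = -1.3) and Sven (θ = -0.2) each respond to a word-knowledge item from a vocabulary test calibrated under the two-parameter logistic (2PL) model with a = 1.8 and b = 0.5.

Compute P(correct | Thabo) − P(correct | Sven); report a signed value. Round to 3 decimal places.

-0.183

P(θ) = 1 / (1 + exp(−a(θ − b)))
P(Thabo) = 0.0377  [exponent -3.2400]
P(Sven) = 0.2210  [exponent -1.2600]
Difference = 0.0377 − 0.2210 = -0.1833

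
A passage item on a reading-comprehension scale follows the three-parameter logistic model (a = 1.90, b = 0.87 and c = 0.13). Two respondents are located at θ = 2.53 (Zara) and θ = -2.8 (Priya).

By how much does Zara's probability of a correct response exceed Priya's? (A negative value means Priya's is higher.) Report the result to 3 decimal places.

P(θ) = c + (1 − c) · 1 / (1 + exp(−a(θ − b)))
P(Zara) = 0.9644  [exponent 3.1540]
P(Priya) = 0.1308  [exponent -6.9730]
Difference = 0.9644 − 0.1308 = 0.8336

0.834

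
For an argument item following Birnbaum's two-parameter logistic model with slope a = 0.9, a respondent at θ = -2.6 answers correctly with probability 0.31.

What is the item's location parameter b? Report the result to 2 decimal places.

P(θ) = 1 / (1 + exp(−a(θ − b)))
logit(0.31) = ln(0.31/0.69) = -0.8001
b = θ − logit/(a) = -2.6 − (-0.8001)/0.9000 = -1.7110

-1.71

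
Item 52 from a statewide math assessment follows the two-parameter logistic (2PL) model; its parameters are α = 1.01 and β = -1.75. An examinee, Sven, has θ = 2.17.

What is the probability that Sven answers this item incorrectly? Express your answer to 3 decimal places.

P(θ) = 1 / (1 + exp(−α(θ − β)))
Exponent: 1.01 × (2.17 − (-1.75)) = 3.9592
1/(1 + e^{-3.9592}) = 0.9813
P(incorrect) = 1 − 0.9813 = 0.0187

0.019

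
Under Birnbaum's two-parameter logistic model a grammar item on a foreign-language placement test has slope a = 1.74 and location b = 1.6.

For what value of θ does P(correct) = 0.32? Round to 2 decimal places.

1.17

P(θ) = 1 / (1 + exp(−a(θ − b)))
logit = ln(0.3200/0.6800) = -0.7538
θ = b + logit/(a) = 1.6 + (-0.7538)/1.7400 = 1.1668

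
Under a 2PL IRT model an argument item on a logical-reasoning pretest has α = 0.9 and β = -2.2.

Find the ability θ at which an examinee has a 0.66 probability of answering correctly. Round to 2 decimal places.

P(θ) = 1 / (1 + exp(−α(θ − β)))
logit = ln(0.6600/0.3400) = 0.6633
θ = β + logit/(α) = -2.2 + 0.6633/0.9000 = -1.4630

-1.46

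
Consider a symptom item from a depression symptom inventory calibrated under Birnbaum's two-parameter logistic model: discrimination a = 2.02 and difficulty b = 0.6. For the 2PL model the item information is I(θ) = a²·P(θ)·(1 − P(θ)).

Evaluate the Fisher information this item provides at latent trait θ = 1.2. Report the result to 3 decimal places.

0.721

P = 1/(1+e^{-1.2120}) = 0.7707
P(1−P) = 0.7707 × 0.2293 = 0.1767
I = a² × P(1−P) = 2.02² × 0.1767 = 0.72120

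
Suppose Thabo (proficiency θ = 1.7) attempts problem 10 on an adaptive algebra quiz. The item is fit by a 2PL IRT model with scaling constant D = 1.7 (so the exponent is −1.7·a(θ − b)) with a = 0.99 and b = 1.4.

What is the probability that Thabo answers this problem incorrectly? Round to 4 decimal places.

0.3764

P(θ) = 1 / (1 + exp(−D·a(θ − b)))
Exponent: 1.7 × 0.99 × (1.7 − 1.4) = 0.5049
1/(1 + e^{-0.5049}) = 0.6236
P = 0.6236
P(incorrect) = 1 − 0.6236 = 0.3764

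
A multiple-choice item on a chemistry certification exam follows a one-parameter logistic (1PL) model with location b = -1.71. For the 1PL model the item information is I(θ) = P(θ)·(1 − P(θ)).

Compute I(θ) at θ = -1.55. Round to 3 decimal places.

0.248

P = 1/(1+e^{-0.1600}) = 0.5399
P(1−P) = 0.5399 × 0.4601 = 0.2484
I = P(1−P) = 0.24841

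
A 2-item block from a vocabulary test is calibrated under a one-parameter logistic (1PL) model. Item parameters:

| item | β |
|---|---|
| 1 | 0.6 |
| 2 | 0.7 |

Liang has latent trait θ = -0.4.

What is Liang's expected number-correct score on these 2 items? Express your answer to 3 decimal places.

0.519

P(θ) = 1 / (1 + exp(−(θ − β)))
P_1 = 1/(1+e^{1.0000}) = 0.2689
P_2 = 1/(1+e^{1.1000}) = 0.2497
E[score] = 0.2689 + 0.2497 = 0.5187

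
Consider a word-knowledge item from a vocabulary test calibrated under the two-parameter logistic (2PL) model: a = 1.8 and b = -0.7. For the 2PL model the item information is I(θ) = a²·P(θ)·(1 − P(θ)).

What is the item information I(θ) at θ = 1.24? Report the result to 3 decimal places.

0.093

P = 1/(1+e^{-3.4920}) = 0.9705
P(1−P) = 0.9705 × 0.0295 = 0.0287
I = a² × P(1−P) = 1.8² × 0.0287 = 0.09288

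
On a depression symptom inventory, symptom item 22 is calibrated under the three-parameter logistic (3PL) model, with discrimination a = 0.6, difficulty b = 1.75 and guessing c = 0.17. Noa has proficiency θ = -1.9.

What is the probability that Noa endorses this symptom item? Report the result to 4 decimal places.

P(θ) = c + (1 − c) · 1 / (1 + exp(−a(θ − b)))
Exponent: 0.6 × (-1.9 − 1.75) = -2.1900
1/(1 + e^{2.1900}) = 0.1007
P = 0.17 + 0.83 × 0.1007 = 0.2535

0.2535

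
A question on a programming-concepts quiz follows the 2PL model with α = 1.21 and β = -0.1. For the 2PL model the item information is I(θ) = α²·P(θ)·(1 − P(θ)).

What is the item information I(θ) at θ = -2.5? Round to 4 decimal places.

0.0721

P = 1/(1+e^{2.9040}) = 0.0520
P(1−P) = 0.0520 × 0.9480 = 0.0493
I = α² × P(1−P) = 1.21² × 0.0493 = 0.07212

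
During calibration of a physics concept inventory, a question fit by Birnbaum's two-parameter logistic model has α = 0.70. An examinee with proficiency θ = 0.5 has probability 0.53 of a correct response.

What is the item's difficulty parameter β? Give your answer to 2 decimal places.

P(θ) = 1 / (1 + exp(−α(θ − β)))
logit(0.53) = ln(0.53/0.47) = 0.1201
β = θ − logit/(α) = 0.5 − 0.1201/0.7000 = 0.3284

0.33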